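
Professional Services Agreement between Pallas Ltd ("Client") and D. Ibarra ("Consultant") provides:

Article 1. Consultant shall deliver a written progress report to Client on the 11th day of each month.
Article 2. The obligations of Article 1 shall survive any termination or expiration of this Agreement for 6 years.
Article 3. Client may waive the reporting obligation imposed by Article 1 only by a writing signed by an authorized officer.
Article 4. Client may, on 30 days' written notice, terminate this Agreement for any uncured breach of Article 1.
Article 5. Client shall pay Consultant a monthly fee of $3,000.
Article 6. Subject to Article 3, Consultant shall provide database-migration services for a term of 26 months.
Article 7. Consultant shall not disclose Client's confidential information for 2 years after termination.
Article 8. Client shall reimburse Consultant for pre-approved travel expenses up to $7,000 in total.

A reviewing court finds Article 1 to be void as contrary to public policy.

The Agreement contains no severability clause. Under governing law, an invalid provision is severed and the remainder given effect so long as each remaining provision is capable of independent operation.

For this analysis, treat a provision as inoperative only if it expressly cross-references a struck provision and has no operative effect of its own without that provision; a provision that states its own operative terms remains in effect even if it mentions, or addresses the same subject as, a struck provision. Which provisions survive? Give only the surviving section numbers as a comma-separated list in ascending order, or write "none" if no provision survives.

Article 1 is struck. Article 2 has no operative effect of its own apart from Article 1 and is therefore inoperative. Article 3 merely fixes the waiver condition for Article 1; with Article 1 gone it has nothing to operate on and falls away. The only function of Article 4 is the termination right for breach of Article 1, so it cannot stand once Article 1 is removed. Article 6 mentions Article 3 but its own obligation stands independently of Article 3, so Article 6 is not affected. With no severability clause, the stated default rule severs what cannot stand and enforces each remaining provision that can operate on its own. Article 5, Article 6, Article 7, and Article 8 remain in effect.

5, 6, 7, 8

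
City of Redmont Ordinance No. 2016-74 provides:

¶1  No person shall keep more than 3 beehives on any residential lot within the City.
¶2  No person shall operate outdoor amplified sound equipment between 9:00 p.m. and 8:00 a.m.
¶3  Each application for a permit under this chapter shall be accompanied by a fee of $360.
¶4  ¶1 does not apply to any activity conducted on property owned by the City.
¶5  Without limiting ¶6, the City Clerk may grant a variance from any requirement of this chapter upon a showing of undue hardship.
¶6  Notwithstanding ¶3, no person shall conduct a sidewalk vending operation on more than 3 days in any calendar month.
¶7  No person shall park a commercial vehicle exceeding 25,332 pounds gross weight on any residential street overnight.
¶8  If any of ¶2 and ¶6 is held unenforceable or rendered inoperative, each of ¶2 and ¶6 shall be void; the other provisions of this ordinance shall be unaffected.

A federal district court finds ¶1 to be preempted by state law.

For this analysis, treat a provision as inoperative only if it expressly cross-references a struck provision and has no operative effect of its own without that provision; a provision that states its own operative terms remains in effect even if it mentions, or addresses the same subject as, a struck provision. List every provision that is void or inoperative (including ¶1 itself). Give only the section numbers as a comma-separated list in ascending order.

1, 4

¶1 is struck. ¶4 has no operative effect of its own apart from ¶1 and is therefore inoperative. ¶8 ties ¶2 and ¶6 together, but none of those is affected here; the remaining provisions continue in force under ¶8. That leaves ¶2, ¶3, ¶5, ¶6, ¶7, and ¶8 in effect.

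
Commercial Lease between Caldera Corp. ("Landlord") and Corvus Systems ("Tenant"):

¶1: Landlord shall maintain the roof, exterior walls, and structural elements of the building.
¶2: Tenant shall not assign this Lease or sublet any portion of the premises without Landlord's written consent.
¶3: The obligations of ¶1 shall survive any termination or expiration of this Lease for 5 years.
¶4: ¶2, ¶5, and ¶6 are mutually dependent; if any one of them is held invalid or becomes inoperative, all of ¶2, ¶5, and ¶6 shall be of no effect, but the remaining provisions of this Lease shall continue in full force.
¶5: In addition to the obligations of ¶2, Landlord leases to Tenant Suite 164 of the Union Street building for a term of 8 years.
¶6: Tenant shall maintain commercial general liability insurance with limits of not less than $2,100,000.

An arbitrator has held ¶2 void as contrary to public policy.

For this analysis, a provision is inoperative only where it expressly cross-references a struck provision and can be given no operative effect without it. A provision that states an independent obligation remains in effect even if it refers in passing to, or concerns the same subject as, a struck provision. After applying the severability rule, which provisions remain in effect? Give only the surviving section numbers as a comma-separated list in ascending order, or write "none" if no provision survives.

¶2 is struck. Nothing else in the Lease is defined by reference to ¶2. ¶4 declares ¶2, ¶5, and ¶6 mutually dependent; since one of them has fallen, all of them are of no effect. That brings down ¶5 and ¶6 as well. The remainder continues in force under ¶4. ¶1, ¶3, and ¶4 remain in effect.

1, 3, 4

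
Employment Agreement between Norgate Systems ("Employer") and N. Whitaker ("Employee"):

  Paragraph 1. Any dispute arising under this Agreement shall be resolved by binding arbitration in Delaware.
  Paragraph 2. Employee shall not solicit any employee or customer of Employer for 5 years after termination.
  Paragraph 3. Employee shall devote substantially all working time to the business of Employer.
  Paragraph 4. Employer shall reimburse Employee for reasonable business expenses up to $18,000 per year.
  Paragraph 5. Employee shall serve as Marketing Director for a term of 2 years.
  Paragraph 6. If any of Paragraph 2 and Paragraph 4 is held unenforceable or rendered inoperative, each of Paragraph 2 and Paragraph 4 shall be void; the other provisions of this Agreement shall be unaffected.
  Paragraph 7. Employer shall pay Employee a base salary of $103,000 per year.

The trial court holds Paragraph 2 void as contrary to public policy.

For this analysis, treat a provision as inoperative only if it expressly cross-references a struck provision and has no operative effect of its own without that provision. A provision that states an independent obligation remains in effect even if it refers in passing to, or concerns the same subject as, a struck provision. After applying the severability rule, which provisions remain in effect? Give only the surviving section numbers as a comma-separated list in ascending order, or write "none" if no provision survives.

1, 3, 5, 6, 7

Paragraph 2 is struck. No other provision's operative terms depend on Paragraph 2. Paragraph 6 declares Paragraph 2 and Paragraph 4 mutually dependent; since one of them has fallen, all of them are of no effect. That brings down Paragraph 4 as well. The remainder continues in force under Paragraph 6. That leaves Paragraph 1, Paragraph 3, Paragraph 5, Paragraph 6, and Paragraph 7 in effect.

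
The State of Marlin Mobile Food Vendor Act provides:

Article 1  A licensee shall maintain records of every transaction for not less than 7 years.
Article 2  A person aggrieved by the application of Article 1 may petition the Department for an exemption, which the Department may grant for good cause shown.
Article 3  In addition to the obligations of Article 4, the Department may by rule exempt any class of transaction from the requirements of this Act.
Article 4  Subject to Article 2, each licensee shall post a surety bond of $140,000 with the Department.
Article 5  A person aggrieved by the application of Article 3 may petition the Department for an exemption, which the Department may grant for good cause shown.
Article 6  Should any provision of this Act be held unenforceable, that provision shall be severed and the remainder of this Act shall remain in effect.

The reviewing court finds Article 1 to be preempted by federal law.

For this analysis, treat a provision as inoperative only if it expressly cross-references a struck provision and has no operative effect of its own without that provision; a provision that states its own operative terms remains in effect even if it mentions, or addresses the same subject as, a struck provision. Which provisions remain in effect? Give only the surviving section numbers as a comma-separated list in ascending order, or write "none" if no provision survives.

3, 4, 5, 6

Article 1 is struck. Article 2 merely fixes the exemption procedure for Article 1; with Article 1 gone it has nothing to operate on and falls away. Article 4 mentions Article 2 but its own obligation stands independently of Article 2, so Article 4 is not affected. Article 6 is a severability clause and preserves every provision that can still be given independent effect. The provisions still in force are Article 3, Article 4, Article 5, and Article 6.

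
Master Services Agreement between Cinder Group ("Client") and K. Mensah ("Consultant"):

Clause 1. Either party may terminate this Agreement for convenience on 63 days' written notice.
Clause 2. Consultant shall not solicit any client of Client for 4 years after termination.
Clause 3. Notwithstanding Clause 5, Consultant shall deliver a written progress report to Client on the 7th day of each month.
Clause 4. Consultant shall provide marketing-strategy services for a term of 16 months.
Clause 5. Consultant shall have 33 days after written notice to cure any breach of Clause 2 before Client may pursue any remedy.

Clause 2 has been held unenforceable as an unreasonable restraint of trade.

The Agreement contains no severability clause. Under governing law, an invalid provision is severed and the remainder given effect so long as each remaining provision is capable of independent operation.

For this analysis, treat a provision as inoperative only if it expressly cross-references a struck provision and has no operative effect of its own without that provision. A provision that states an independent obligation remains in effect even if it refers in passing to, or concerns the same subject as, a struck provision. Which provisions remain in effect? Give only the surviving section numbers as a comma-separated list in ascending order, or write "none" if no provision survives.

Clause 2 is struck. Clause 5 operates only by reference to Clause 2, so it falls with Clause 2. Clause 3 mentions Clause 5 but its own obligation stands independently of Clause 5, so Clause 3 is not affected. Under the stated default rule, only provisions that cannot operate independently fall away; the rest are enforced. Clause 1, Clause 3, and Clause 4 remain in effect.

1, 3, 4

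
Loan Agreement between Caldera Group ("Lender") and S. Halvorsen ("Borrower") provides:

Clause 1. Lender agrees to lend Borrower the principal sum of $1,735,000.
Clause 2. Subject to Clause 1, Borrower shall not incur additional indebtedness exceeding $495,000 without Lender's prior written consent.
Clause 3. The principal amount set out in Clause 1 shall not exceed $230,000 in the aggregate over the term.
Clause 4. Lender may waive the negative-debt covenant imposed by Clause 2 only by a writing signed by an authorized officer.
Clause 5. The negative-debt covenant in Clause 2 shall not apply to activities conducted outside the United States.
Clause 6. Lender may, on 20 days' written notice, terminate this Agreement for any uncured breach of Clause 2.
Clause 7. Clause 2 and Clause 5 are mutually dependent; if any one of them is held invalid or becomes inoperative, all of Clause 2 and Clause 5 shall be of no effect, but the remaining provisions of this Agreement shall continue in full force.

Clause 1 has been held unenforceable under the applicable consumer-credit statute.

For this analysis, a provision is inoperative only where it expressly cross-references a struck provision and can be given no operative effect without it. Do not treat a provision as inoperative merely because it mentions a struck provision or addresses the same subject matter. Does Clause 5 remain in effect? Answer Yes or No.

Yes

Clause 1 is struck. The whole of Clause 3 is the aggregate cap on the principal amount, defined by reference to Clause 1, so Clause 3 cannot stand once Clause 1 is removed. Although Clause 2 refers to Clause 1, its operative terms do not depend on Clause 1, so it remains in effect. Clause 7 ties Clause 2 and Clause 5 together, but none of those is affected here; the remaining provisions continue in force under Clause 7. The provisions still in force are Clause 2, Clause 4, Clause 5, Clause 6, and Clause 7. Clause 5 is among the surviving provisions, so the answer is yes.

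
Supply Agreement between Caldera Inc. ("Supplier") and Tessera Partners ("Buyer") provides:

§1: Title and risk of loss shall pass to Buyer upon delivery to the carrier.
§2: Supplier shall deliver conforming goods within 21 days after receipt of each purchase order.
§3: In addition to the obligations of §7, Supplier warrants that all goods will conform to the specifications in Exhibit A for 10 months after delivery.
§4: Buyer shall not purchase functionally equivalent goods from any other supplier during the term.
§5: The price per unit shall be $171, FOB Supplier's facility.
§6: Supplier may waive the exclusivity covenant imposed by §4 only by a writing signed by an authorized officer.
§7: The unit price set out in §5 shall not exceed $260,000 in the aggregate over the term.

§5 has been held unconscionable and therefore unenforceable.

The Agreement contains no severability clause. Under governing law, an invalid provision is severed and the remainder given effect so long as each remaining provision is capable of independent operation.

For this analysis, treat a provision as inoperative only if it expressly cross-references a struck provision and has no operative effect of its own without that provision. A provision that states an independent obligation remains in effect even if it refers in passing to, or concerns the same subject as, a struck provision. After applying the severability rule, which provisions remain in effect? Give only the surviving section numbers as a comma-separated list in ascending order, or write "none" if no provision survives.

§5 is struck. §7 operates only by reference to §5, so it falls with §5. §3 mentions §7 but its own obligation stands independently of §7, so §3 is not affected. With no severability clause, the stated default rule severs what cannot stand and enforces each remaining provision that can operate on its own. The provisions still in force are §1, §2, §3, §4, and §6.

1, 2, 3, 4, 6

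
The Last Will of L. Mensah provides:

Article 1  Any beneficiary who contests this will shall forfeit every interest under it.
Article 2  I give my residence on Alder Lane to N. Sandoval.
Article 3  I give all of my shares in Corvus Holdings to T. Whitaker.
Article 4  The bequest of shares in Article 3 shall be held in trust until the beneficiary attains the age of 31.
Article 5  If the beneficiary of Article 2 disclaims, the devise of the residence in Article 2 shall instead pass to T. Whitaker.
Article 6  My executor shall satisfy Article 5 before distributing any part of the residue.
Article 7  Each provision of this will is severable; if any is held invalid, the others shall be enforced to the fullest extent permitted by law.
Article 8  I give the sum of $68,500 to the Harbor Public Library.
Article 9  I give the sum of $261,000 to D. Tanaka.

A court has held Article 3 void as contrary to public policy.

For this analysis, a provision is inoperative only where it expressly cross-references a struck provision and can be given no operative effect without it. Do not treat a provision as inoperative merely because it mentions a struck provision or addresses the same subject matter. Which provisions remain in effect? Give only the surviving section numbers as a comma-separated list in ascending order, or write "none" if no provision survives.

1, 2, 5, 6, 7, 8, 9

Article 3 is struck. Article 4 merely fixes the trust for Article 3; with Article 3 gone it has nothing to operate on and falls away. Under the severability clause in Article 7, the remaining provisions continue in force. Article 1, Article 2, Article 5, Article 6, Article 7, Article 8, and Article 9 remain in effect.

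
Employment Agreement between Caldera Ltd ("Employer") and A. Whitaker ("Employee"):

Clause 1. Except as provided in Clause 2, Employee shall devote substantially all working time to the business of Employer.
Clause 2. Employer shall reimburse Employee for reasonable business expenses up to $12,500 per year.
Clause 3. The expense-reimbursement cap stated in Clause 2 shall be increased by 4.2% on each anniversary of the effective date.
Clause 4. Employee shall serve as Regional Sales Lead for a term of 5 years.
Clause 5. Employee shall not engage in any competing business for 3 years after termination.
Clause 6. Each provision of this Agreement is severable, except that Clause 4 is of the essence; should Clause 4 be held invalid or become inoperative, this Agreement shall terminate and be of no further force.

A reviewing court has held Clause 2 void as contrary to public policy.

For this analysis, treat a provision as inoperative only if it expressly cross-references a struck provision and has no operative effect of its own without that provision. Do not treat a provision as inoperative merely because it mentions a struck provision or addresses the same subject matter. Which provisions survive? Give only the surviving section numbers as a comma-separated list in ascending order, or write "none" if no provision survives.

1, 4, 5, 6

Clause 2 is struck. Clause 3 operates only by reference to Clause 2, so it falls with Clause 2. Although Clause 1 refers to Clause 2, its operative terms do not depend on Clause 2, so it remains in effect. Clause 6 makes Clause 4 an essential term, but Clause 4 is unaffected, so the severability proviso in Clause 6 preserves the remaining provisions. Clause 1, Clause 4, Clause 5, and Clause 6 remain in effect.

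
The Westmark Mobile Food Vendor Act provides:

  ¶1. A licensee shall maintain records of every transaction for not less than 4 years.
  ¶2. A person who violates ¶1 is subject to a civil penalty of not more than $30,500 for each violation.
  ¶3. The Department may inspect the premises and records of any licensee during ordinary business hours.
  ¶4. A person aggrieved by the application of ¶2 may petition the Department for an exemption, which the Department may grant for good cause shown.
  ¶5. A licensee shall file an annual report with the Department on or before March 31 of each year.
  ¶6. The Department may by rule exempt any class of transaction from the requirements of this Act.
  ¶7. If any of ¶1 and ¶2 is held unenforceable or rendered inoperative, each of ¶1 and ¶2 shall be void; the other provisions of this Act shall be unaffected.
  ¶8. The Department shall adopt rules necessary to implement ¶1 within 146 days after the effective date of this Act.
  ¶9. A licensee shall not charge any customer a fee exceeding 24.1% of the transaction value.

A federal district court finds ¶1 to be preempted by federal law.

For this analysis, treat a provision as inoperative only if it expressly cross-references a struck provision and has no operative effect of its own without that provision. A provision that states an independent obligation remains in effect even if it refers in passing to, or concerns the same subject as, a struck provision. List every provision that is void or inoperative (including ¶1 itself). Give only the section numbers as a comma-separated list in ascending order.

¶1 is struck. ¶2 merely fixes the civil penalty for violating ¶1; with ¶1 gone it has nothing to operate on and falls away. ¶8 operates only by reference to ¶1, so it falls with ¶1. ¶4 has no operative effect of its own apart from ¶2 and is therefore inoperative. ¶7 declares ¶1 and ¶2 mutually dependent; since one of them has fallen, all of them are of no effect. The remainder continues in force under ¶7. ¶3, ¶5, ¶6, ¶7, and ¶9 remain in effect.

1, 2, 4, 8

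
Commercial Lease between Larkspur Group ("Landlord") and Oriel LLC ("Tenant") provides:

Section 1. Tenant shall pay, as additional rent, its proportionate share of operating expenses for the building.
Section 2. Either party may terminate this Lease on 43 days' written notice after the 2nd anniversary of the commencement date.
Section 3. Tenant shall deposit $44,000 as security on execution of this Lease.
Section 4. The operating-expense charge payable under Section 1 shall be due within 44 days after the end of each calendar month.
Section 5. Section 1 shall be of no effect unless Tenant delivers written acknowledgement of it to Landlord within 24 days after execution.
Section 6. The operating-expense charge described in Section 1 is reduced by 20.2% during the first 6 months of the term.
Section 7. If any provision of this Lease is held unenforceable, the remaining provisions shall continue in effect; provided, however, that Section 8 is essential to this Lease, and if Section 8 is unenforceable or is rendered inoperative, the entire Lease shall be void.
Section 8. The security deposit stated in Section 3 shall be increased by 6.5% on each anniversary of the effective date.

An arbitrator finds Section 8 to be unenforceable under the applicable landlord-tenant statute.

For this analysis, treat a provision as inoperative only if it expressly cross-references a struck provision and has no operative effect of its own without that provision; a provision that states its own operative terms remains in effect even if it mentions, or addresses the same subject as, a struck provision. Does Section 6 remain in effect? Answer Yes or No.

No

Section 8 is struck. No other provision's operative terms depend on Section 8. Section 7 makes Section 8 an essential term, and Section 8 is the provision held invalid; under Section 7, the entire Lease is therefore void. No provision of the Lease survives. Section 6 is among the inoperative provisions, so the answer is no.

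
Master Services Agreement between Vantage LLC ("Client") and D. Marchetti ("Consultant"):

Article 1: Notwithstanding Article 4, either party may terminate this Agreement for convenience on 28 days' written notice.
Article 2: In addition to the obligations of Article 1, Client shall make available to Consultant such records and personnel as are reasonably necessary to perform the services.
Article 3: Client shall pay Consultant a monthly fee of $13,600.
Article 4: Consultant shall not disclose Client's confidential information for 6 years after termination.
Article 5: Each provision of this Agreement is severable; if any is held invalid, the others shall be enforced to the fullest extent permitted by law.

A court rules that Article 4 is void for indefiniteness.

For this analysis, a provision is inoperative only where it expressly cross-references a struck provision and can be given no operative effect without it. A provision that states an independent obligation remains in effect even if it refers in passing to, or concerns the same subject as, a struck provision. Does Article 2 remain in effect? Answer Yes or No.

Yes

Article 4 is struck. Article 1 mentions Article 4 but its own obligation stands independently of Article 4, so Article 1 is not affected. Nothing else in the Agreement is defined by reference to Article 4. Article 5 is a severability clause and preserves every provision that can still be given independent effect. Article 1, Article 2, Article 3, and Article 5 remain in effect. Article 2 is among the surviving provisions, so the answer is yes.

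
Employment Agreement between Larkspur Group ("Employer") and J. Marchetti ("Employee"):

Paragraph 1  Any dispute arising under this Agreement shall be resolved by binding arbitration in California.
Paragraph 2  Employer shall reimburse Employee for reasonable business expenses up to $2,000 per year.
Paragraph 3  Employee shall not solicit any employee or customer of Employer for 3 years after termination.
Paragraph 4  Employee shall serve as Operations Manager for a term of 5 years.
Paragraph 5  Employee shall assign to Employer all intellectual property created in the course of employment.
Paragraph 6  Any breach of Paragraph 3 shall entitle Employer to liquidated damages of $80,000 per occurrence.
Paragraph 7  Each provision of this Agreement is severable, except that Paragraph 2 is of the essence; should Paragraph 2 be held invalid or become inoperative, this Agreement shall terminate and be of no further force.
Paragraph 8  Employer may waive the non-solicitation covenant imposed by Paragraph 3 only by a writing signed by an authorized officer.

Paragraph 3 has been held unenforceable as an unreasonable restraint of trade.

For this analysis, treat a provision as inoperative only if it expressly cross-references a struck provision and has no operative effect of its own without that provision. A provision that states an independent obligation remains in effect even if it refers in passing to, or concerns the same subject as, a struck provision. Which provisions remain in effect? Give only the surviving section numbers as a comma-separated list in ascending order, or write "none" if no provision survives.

Paragraph 3 is struck. Paragraph 6 operates only by reference to Paragraph 3, so it falls with Paragraph 3. Paragraph 8 merely fixes the waiver condition for Paragraph 3; with Paragraph 3 gone it has nothing to operate on and falls away. Paragraph 7 makes Paragraph 2 an essential term, but Paragraph 2 is unaffected, so the severability proviso in Paragraph 7 preserves the remaining provisions. The provisions still in force are Paragraph 1, Paragraph 2, Paragraph 4, Paragraph 5, and Paragraph 7.

1, 2, 4, 5, 7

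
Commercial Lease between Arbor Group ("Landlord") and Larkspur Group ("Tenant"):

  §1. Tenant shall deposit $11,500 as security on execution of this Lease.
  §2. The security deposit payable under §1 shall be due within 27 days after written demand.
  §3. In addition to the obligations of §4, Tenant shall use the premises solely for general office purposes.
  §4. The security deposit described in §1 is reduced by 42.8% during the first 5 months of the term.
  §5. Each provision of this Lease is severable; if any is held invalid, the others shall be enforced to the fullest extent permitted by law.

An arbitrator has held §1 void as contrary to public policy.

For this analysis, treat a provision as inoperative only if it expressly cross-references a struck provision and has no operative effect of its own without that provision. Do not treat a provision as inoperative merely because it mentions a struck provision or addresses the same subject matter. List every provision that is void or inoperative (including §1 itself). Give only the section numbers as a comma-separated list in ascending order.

1, 2, 4

§1 is struck. §2 has no operative effect of its own apart from §1 and is therefore inoperative. §4 does nothing except set the introductory reduction to the security deposit by reference to §1; with §1 gone it has no independent effect and is inoperative. Although §3 refers to §4, its operative terms do not depend on §4, so it remains in effect. Under the severability clause in §5, the remaining provisions continue in force. The provisions still in force are §3 and §5.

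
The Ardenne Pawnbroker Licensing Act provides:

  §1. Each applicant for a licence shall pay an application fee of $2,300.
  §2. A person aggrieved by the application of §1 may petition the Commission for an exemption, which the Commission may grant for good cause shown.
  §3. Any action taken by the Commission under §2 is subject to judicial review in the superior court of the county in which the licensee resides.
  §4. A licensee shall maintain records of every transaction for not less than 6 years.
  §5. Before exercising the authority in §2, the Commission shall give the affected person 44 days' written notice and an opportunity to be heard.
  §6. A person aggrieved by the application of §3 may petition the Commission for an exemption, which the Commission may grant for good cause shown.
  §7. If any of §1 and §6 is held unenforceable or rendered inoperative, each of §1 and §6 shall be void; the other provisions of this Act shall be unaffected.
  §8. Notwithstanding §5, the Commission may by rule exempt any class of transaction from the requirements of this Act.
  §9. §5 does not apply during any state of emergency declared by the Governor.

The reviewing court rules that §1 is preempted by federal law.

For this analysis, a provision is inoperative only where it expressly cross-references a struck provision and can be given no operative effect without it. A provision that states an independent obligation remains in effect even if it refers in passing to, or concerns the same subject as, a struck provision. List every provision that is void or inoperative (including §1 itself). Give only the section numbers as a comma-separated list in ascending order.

§1 is struck. The only function of §2 is the exemption procedure for §1, so it cannot stand once §1 is removed. §3 operates only by reference to §2, so it falls with §2. §5 operates only by reference to §2, so it falls with §2. §6 operates only by reference to §3, so it falls with §3. §9 has no operative effect of its own apart from §5 and is therefore inoperative. Although §8 refers to §5, its operative terms do not depend on §5, so it remains in effect. §7 declares §1 and §6 mutually dependent; since one of them has fallen, all of them are of no effect. The remainder continues in force under §7. The provisions still in force are §4, §7, and §8.

1, 2, 3, 5, 6, 9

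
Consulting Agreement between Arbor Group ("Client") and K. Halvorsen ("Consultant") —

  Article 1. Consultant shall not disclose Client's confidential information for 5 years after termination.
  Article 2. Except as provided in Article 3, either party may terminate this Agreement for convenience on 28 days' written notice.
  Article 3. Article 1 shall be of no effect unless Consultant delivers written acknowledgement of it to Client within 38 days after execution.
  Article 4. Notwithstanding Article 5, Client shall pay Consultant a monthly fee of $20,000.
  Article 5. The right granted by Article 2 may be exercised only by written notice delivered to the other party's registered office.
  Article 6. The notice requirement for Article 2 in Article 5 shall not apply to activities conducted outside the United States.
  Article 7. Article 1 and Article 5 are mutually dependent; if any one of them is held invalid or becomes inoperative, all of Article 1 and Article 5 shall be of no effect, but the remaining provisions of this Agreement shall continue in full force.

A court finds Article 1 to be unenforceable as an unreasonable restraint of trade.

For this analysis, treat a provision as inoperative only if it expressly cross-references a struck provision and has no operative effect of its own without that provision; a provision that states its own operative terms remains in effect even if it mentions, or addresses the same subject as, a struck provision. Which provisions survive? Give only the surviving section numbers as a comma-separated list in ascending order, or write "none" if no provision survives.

2, 4, 7

Article 1 is struck. Article 3 merely fixes the acknowledgement condition for Article 1; with Article 1 gone it has nothing to operate on and falls away. Although Article 2 refers to Article 3, its operative terms do not depend on Article 3, so it remains in effect. Article 4 mentions Article 5 but its own obligation stands independently of Article 5, so Article 4 is not affected. Article 7 declares Article 1 and Article 5 mutually dependent; since one of them has fallen, all of them are of no effect. That brings down Article 5 as well. Article 6 in turn depends solely on a provision now struck and likewise falls. The remainder continues in force under Article 7. Article 2, Article 4, and Article 7 remain in effect.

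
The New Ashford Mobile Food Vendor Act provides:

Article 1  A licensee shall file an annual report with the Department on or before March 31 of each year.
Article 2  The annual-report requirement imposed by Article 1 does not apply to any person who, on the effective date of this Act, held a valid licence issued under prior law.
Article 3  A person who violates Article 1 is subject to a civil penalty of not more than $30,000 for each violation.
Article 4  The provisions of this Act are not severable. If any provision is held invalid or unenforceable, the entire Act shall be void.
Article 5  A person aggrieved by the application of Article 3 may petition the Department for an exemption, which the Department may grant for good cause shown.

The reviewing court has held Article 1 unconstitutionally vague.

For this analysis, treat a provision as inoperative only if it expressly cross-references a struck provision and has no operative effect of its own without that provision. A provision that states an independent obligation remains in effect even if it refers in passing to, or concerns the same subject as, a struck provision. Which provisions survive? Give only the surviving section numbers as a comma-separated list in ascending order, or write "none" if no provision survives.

Article 1 is struck. Article 2 operates only by reference to Article 1, so it falls with Article 1. Article 3 operates only by reference to Article 1, so it falls with Article 1. Article 5 merely fixes the exemption procedure for Article 3; with Article 3 gone it has nothing to operate on and falls away. Article 4 provides that the Act is not severable, so the invalidity of any one provision voids the entire Act. No provision of the Act survives.

none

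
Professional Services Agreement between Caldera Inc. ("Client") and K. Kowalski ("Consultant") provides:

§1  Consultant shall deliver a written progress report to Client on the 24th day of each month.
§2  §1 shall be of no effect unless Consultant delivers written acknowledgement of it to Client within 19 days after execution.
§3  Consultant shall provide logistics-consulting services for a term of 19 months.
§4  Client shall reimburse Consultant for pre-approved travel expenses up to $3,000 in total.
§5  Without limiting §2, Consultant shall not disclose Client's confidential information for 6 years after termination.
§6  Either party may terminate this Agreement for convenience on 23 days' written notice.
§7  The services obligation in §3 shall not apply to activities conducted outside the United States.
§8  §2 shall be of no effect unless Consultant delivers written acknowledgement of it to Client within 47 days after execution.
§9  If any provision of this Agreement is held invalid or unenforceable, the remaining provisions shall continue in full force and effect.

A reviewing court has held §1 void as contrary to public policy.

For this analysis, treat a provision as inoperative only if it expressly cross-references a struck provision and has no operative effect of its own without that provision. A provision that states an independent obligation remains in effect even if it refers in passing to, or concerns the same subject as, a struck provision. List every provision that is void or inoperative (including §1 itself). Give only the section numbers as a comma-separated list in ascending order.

§1 is struck. §2 operates only by reference to §1, so it falls with §1. §8 merely fixes the acknowledgement condition for §2; with §2 gone it has nothing to operate on and falls away. Although §5 refers to §2, its operative terms do not depend on §2, so it remains in effect. §9 is a severability clause and preserves every provision that can still be given independent effect. That leaves §3, §4, §5, §6, §7, and §9 in effect.

1, 2, 8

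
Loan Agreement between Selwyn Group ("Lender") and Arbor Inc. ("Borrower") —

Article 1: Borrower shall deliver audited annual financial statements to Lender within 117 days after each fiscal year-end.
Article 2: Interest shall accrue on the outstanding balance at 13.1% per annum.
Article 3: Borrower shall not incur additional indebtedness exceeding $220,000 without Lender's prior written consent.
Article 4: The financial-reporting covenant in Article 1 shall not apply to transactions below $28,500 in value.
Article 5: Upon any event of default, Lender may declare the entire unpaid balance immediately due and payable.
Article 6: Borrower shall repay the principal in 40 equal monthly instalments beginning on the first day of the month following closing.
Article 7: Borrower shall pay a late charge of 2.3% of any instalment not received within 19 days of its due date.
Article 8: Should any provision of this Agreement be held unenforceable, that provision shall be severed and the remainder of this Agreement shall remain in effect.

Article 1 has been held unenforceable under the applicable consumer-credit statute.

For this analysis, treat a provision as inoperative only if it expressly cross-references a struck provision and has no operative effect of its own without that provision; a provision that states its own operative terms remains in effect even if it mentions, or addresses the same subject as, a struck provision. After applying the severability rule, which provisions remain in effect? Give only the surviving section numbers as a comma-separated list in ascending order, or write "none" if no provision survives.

Article 1 is struck. Article 4 operates only by reference to Article 1, so it falls with Article 1. Article 8 is a severability clause and preserves every provision that can still be given independent effect. The provisions still in force are Article 2, Article 3, Article 5, Article 6, Article 7, and Article 8.

2, 3, 5, 6, 7, 8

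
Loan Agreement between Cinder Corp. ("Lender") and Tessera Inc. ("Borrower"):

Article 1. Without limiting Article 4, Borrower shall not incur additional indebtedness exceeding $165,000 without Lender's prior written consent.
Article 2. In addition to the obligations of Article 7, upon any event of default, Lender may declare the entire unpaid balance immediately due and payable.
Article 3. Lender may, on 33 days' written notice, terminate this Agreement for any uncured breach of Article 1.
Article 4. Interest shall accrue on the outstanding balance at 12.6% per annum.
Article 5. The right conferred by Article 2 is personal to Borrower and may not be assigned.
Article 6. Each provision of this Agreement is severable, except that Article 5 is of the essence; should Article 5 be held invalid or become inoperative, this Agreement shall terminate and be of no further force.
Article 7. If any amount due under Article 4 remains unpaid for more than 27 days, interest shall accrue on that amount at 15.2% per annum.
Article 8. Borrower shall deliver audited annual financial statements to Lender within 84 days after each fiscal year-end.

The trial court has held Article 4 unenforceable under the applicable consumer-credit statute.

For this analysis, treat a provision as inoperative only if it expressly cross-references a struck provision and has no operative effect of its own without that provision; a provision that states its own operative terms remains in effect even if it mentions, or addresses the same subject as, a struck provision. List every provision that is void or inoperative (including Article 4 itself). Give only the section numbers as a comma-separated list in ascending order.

Article 4 is struck. Article 7 has no operative effect of its own apart from Article 4 and is therefore inoperative. Article 2 mentions Article 7 but its own obligation stands independently of Article 7, so Article 2 is not affected. Although Article 1 refers to Article 4, its operative terms do not depend on Article 4, so it remains in effect. Article 6 makes Article 5 an essential term, but Article 5 is unaffected, so the severability proviso in Article 6 preserves the remaining provisions. The provisions still in force are Article 1, Article 2, Article 3, Article 5, Article 6, and Article 8.

4, 7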